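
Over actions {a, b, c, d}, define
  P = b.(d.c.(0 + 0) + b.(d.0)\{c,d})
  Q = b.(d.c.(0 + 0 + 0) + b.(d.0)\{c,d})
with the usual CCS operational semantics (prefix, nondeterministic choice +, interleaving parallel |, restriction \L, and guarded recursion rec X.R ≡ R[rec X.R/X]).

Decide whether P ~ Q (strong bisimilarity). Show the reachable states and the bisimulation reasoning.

bisimilar

Reachable graph of P (5 states):
  u0 = b.(d.c.(0 + 0) + b.(d.0)\{c,d}) ⊢ --b--▸ u1
  u1 = d.c.(0 + 0) + b.(d.0)\{c,d} ⊢ --b--▸ u2, --d--▸ u3
  u2 = (d.0)\{c,d} ⊢ ∅
  u3 = c.(0 + 0) ⊢ --c--▸ u4
  u4 = 0 + 0 ⊢ ∅
Reachable graph of Q (5 states):
  v0 = b.(d.c.(0 + 0 + 0) + b.(d.0)\{c,d}) ⊢ --b--▸ v1
  v1 = d.c.(0 + 0 + 0) + b.(d.0)\{c,d} ⊢ --b--▸ v2, --d--▸ v3
  v2 = (d.0)\{c,d} ⊢ ∅
  v3 = c.(0 + 0 + 0) ⊢ --c--▸ v4
  v4 = 0 + 0 + 0 ⊢ ∅
Partition-refinement fixed point:
  B0 = {u0, v0}
  B1 = {u1, v1}
  B2 = {u2, u4, v2, v4}
  B3 = {u3, v3}
u0 ∈ B0, v0 ∈ B0 → same block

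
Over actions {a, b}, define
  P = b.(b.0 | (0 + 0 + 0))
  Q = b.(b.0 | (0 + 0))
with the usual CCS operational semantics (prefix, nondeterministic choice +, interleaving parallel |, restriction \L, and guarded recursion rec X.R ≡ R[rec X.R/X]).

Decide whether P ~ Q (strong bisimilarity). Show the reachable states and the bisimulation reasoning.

P's transition system — 3 states:
  s0 = b.(b.0 | (0 + 0 + 0)) | -b-> s1
  s1 = b.0 | (0 + 0 + 0) | -b-> s2
  s2 = 0 | (0 + 0 + 0) | ∅
Q's transition system — 3 states:
  t0 = b.(b.0 | (0 + 0)) | -b-> t1
  t1 = b.0 | (0 + 0) | -b-> t2
  t2 = 0 | (0 + 0) | ∅
Partition-refinement fixed point:
  B0 = {s0, t0}
  B1 = {s1, t1}
  B2 = {s2, t2}
s0 ∈ B0, t0 ∈ B0 → same block

bisimilar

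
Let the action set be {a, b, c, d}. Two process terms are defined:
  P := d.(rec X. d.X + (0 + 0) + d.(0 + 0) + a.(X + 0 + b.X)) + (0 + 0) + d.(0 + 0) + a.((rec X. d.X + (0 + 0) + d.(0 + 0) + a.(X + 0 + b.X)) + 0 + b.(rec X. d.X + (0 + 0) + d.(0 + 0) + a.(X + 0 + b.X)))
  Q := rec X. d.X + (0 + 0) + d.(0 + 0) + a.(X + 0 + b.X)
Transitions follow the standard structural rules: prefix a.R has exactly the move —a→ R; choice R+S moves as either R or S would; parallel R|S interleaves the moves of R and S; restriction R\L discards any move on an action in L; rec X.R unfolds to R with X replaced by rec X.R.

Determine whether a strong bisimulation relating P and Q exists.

P's transition system — 4 states:
  p0 = d.(rec X. d.X + (0 + 0) + d.(0 + 0) + a.(X + 0 + b.X)) + (0 + 0) + d.(0 + 0) + a.((rec X. d.X + (0 + 0) + d.(0 + 0) + a.(X + 0 + b.X)) + 0 + b.(rec X. d.X + (0 + 0) + d.(0 + 0) + a.(X + 0 + b.X))) → --a--▸ p1, --d--▸ p2, --d--▸ p3
  p1 = (rec X. d.X + (0 + 0) + d.(0 + 0) + a.(X + 0 + b.X)) + 0 + b.(rec X. d.X + (0 + 0) + d.(0 + 0) + a.(X + 0 + b.X)) → --a--▸ p1, --b--▸ p3, --d--▸ p2, --d--▸ p3
  p2 = 0 + 0 → deadlocked
  p3 = rec X. d.X + (0 + 0) + d.(0 + 0) + a.(X + 0 + b.X) → --a--▸ p1, --d--▸ p2, --d--▸ p3
Q's transition system — 3 states:
  q0 = rec X. d.X + (0 + 0) + d.(0 + 0) + a.(X + 0 + b.X) → --a--▸ q1, --d--▸ q0, --d--▸ q2
  q1 = (rec X. d.X + (0 + 0) + d.(0 + 0) + a.(X + 0 + b.X)) + 0 + b.(rec X. d.X + (0 + 0) + d.(0 + 0) + a.(X + 0 + b.X)) → --a--▸ q1, --b--▸ q0, --d--▸ q0, --d--▸ q2
  q2 = 0 + 0 → deadlocked
Coarsest stable partition (strong bisimilarity classes):
  B0 = {p0, p3, q0}
  B1 = {p1, q1}
  B2 = {p2, q2}
p0 ∈ B0, q0 ∈ B0 → same block

P ~ Q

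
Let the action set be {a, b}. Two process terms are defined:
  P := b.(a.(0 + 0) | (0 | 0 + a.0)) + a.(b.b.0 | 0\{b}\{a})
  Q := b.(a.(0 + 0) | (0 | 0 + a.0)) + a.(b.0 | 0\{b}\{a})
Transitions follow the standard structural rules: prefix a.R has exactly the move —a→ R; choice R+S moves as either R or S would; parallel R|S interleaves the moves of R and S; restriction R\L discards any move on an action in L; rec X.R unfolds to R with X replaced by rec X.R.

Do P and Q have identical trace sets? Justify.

LTS(P): 8 reachable states
  m0 = b.(a.(0 + 0) | (0 | 0 + a.0)) + a.(b.b.0 | 0\{b}\{a}) :: =a=> m1, =b=> m2
  m1 = b.b.0 | 0\{b}\{a} :: =b=> m3
  m2 = a.(0 + 0) | (0 | 0 + a.0) :: =a=> m4, =a=> m5
  m3 = b.0 | 0\{b}\{a} :: =b=> m6
  m4 = (0 + 0) | (0 | 0 + a.0) :: =a=> m7
  m5 = a.(0 + 0) | 0 :: =a=> m7
  m6 = 0 | 0\{b}\{a} :: stopped
  m7 = (0 + 0) | 0 :: stopped
LTS(Q): 7 reachable states
  n0 = b.(a.(0 + 0) | (0 | 0 + a.0)) + a.(b.0 | 0\{b}\{a}) :: =a=> n1, =b=> n2
  n1 = b.0 | 0\{b}\{a} :: =b=> n3
  n2 = a.(0 + 0) | (0 | 0 + a.0) :: =a=> n4, =a=> n5
  n3 = 0 | 0\{b}\{a} :: stopped
  n4 = (0 + 0) | (0 | 0 + a.0) :: =a=> n6
  n5 = a.(0 + 0) | 0 :: =a=> n6
  n6 = (0 + 0) | 0 :: stopped
Run σ = ⟨abb⟩ on P: start {m0}
  after a @ step 1: {m1}
  after b @ step 2: {m3}
  after b @ step 3: {m6}
  — P admits the full trace.
Run σ = ⟨abb⟩ on Q: start {n0}
  after a @ step 1: {n1}
  after b @ step 2: {n3}
  after b @ step 3: ∅  — Q cannot continue

trace-distinct — witness ⟨abb⟩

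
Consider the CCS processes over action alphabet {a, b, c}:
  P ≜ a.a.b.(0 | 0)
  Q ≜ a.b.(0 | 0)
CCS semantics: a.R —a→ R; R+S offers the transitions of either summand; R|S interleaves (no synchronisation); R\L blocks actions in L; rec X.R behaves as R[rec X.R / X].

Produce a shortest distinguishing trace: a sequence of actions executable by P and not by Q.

P's transition system — 4 states:
  u0 = a.a.b.(0 | 0) ⊢ --a--▸ u1
  u1 = a.b.(0 | 0) ⊢ --a--▸ u2
  u2 = b.(0 | 0) ⊢ --b--▸ u3
  u3 = 0 | 0 ⊢ (no moves)
Q's transition system — 3 states:
  v0 = a.b.(0 | 0) ⊢ --a--▸ v1
  v1 = b.(0 | 0) ⊢ --b--▸ v2
  v2 = 0 | 0 ⊢ (no moves)
Executing aa from P (initial set {u0}):
  after a @ step 1: {u1}
  after a @ step 2: {u2}
  P completes σ.
Executing aa from Q (initial set {v0}):
  after a @ step 1: {v1}
  after a @ step 2: no successor for Q

aa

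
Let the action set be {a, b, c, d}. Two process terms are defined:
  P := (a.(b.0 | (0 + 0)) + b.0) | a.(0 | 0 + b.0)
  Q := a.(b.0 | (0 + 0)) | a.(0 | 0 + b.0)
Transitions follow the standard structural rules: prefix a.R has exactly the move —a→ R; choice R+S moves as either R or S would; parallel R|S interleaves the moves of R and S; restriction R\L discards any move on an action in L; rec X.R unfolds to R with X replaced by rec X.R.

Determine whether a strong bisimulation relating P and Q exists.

LTS(P): 12 reachable states
  p0 = (a.(b.0 | (0 + 0)) + b.0) | a.(0 | 0 + b.0) | ··a··> p1, ··a··> p2, ··b··> p3
  p1 = (a.(b.0 | (0 + 0)) + b.0) | (0 | 0 + b.0) | ··a··> p4, ··b··> p5, ··b··> p6
  p2 = b.0 | (0 + 0) | a.(0 | 0 + b.0) | ··a··> p4, ··b··> p7
  p3 = 0 | a.(0 | 0 + b.0) | ··a··> p6
  p4 = b.0 | (0 + 0) | (0 | 0 + b.0) | ··b··> p8, ··b··> p9
  p5 = (a.(b.0 | (0 + 0)) + b.0) | 0 | ··a··> p9, ··b··> p10
  p6 = 0 | (0 | 0 + b.0) | ··b··> p10
  p7 = 0 | (0 + 0) | a.(0 | 0 + b.0) | ··a··> p8
  p8 = 0 | (0 + 0) | (0 | 0 + b.0) | ··b··> p11
  p9 = b.0 | (0 + 0) | 0 | ··b··> p11
  p10 = 0 | 0 | (no moves)
  p11 = 0 | (0 + 0) | 0 | (no moves)
LTS(Q): 9 reachable states
  q0 = a.(b.0 | (0 + 0)) | a.(0 | 0 + b.0) | ··a··> q1, ··a··> q2
  q1 = a.(b.0 | (0 + 0)) | (0 | 0 + b.0) | ··a··> q3, ··b··> q4
  q2 = b.0 | (0 + 0) | a.(0 | 0 + b.0) | ··a··> q3, ··b··> q5
  q3 = b.0 | (0 + 0) | (0 | 0 + b.0) | ··b··> q6, ··b··> q7
  q4 = a.(b.0 | (0 + 0)) | 0 | ··a··> q7
  q5 = 0 | (0 + 0) | a.(0 | 0 + b.0) | ··a··> q6
  q6 = 0 | (0 + 0) | (0 | 0 + b.0) | ··b··> q8
  q7 = b.0 | (0 + 0) | 0 | ··b··> q8
  q8 = 0 | (0 + 0) | 0 | (no moves)
Coarsest stable partition (strong bisimilarity classes):
  B0 = {p0}
  B1 = {p2, q1, q2}
  B2 = {p3, p7, q4, q5}
  B3 = {p6, p8, p9, q6, q7}
  B4 = {p10, p11, q8}
  B5 = {p4, q3}
  B6 = {p1}
  B7 = {p5}
  B8 = {q0}
p0 ∈ B0, q0 ∈ B8 → different blocks

P ≁ Q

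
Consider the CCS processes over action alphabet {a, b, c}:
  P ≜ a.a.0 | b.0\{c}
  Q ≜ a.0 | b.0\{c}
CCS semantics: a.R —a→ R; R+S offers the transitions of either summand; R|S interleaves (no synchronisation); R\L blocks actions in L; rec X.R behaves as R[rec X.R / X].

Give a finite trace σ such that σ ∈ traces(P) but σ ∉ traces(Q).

LTS(P): 6 reachable states
  s0 = a.a.0 | b.0\{c} | -a-> s1, -b-> s2
  s1 = a.0 | b.0\{c} | -a-> s3, -b-> s4
  s2 = a.a.0 | 0\{c} | -a-> s4
  s3 = 0 | b.0\{c} | -b-> s5
  s4 = a.0 | 0\{c} | -a-> s5
  s5 = 0 | 0\{c} | ∅
LTS(Q): 4 reachable states
  t0 = a.0 | b.0\{c} | -a-> t1, -b-> t2
  t1 = 0 | b.0\{c} | -b-> t3
  t2 = a.0 | 0\{c} | -a-> t3
  t3 = 0 | 0\{c} | ∅
Trace ⟨aa⟩ through P, begin at {s0}:
  step 1 (a): {s1}
  step 2 (a): {s3}
  ✓ P
Trace ⟨aa⟩ through Q, begin at {t0}:
  step 1 (a): {t1}
  step 2 (a): ∅ (Q stuck)

aa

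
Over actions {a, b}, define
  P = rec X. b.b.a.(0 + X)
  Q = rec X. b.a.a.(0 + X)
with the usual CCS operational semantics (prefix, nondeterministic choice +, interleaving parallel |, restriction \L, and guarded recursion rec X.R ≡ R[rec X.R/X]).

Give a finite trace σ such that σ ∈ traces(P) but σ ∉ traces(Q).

bb

LTS(P): 4 reachable states
  p0 = rec X. b.b.a.(0 + X) :: -b-> p1
  p1 = b.a.(0 + (rec X. b.b.a.(0 + X))) :: -b-> p2
  p2 = a.(0 + (rec X. b.b.a.(0 + X))) :: -a-> p3
  p3 = 0 + (rec X. b.b.a.(0 + X)) :: -b-> p1
LTS(Q): 4 reachable states
  q0 = rec X. b.a.a.(0 + X) :: -b-> q1
  q1 = a.a.(0 + (rec X. b.a.a.(0 + X))) :: -a-> q2
  q2 = a.(0 + (rec X. b.a.a.(0 + X))) :: -a-> q3
  q3 = 0 + (rec X. b.a.a.(0 + X)) :: -b-> q1
Trace ⟨bb⟩ through P, begin at {p0}:
  after b @ step 1: {p1}
  after b @ step 2: {p2}
  P completes σ.
Trace ⟨bb⟩ through Q, begin at {q0}:
  after b @ step 1: {q1}
  after b @ step 2: ∅  — Q cannot continue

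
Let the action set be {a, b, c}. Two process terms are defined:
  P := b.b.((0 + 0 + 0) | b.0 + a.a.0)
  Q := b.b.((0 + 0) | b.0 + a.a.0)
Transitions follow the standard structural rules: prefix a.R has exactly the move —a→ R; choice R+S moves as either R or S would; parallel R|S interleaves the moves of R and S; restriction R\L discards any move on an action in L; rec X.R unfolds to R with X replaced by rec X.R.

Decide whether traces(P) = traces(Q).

YES

Reachable graph of P (6 states):
  p0 = b.b.((0 + 0 + 0) | b.0 + a.a.0) → -b-> p1
  p1 = b.((0 + 0 + 0) | b.0 + a.a.0) → -b-> p2
  p2 = (0 + 0 + 0) | b.0 + a.a.0 → -a-> p3, -b-> p4
  p3 = a.0 → -a-> p5
  p4 = (0 + 0 + 0) | 0 → deadlocked
  p5 = 0 → deadlocked
Reachable graph of Q (6 states):
  q0 = b.b.((0 + 0) | b.0 + a.a.0) → -b-> q1
  q1 = b.((0 + 0) | b.0 + a.a.0) → -b-> q2
  q2 = (0 + 0) | b.0 + a.a.0 → -a-> q3, -b-> q4
  q3 = a.0 → -a-> q5
  q4 = (0 + 0) | 0 → deadlocked
  q5 = 0 → deadlocked
Partition-refinement fixed point:
  B0 = {p0, q0}
  B1 = {p1, q1}
  B2 = {p2, q2}
  B3 = {p4, p5, q4, q5}
  B4 = {p3, q3}
p0 ∈ B0, q0 ∈ B0 → same block
Bisimilar ⇒ trace-equivalent.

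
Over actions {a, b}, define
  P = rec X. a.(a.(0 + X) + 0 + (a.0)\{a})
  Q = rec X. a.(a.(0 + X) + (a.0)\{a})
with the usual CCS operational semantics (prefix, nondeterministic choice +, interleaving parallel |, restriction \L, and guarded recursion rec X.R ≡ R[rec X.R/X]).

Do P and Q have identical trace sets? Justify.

Reachable graph of P (3 states):
  u0 = rec X. a.(a.(0 + X) + 0 + (a.0)\{a}) ⊢ ··a··> u1
  u1 = a.(0 + (rec X. a.(a.(0 + X) + 0 + (a.0)\{a}))) + 0 + (a.0)\{a} ⊢ ··a··> u2
  u2 = 0 + (rec X. a.(a.(0 + X) + 0 + (a.0)\{a})) ⊢ ··a··> u1
Reachable graph of Q (3 states):
  v0 = rec X. a.(a.(0 + X) + (a.0)\{a}) ⊢ ··a··> v1
  v1 = a.(0 + (rec X. a.(a.(0 + X) + (a.0)\{a}))) + (a.0)\{a} ⊢ ··a··> v2
  v2 = 0 + (rec X. a.(a.(0 + X) + (a.0)\{a})) ⊢ ··a··> v1
Partition-refinement fixed point:
  B0 = {u0, u1, u2, v0, v1, v2}
u0 ∈ B0, v0 ∈ B0 → same block
Bisimilar ⇒ trace-equivalent.

traces(P) = traces(Q)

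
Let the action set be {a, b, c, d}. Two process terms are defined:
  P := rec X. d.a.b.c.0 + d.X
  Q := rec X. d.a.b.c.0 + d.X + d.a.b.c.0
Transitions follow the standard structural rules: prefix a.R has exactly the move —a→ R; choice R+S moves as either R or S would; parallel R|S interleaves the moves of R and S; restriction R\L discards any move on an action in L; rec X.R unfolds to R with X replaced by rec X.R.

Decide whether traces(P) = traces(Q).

YES

P's transition system — 5 states:
  p0 = rec X. d.a.b.c.0 + d.X → -d-> p0, -d-> p1
  p1 = a.b.c.0 → -a-> p2
  p2 = b.c.0 → -b-> p3
  p3 = c.0 → -c-> p4
  p4 = 0 → ·
Q's transition system — 5 states:
  q0 = rec X. d.a.b.c.0 + d.X + d.a.b.c.0 → -d-> q0, -d-> q1
  q1 = a.b.c.0 → -a-> q2
  q2 = b.c.0 → -b-> q3
  q3 = c.0 → -c-> q4
  q4 = 0 → ·
Coarsest stable partition (strong bisimilarity classes):
  B0 = {p0, q0}
  B1 = {p1, q1}
  B2 = {p2, q2}
  B3 = {p3, q3}
  B4 = {p4, q4}
p0 ∈ B0, q0 ∈ B0 → same block
Bisimilar ⇒ trace-equivalent.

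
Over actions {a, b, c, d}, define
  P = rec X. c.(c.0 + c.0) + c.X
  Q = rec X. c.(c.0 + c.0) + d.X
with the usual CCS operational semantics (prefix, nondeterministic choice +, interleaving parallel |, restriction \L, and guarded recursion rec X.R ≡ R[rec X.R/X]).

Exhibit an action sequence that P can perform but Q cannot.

Reachable graph of P (3 states):
  u0 = rec X. c.(c.0 + c.0) + c.X ⊢ --c--▸ u0, --c--▸ u1
  u1 = c.0 + c.0 ⊢ --c--▸ u2
  u2 = 0 ⊢ ∅
Reachable graph of Q (3 states):
  v0 = rec X. c.(c.0 + c.0) + d.X ⊢ --c--▸ v1, --d--▸ v0
  v1 = c.0 + c.0 ⊢ --c--▸ v2
  v2 = 0 ⊢ ∅
Run σ = ⟨ccc⟩ on P: start {u0}
  after c @ step 1: {u0, u1}
  after c @ step 2: {u0, u1, u2}
  after c @ step 3: {u0, u1, u2}
  ✓ P
Run σ = ⟨ccc⟩ on Q: start {v0}
  after c @ step 1: {v1}
  after c @ step 2: {v2}
  after c @ step 3: ∅ (Q stuck)

ccc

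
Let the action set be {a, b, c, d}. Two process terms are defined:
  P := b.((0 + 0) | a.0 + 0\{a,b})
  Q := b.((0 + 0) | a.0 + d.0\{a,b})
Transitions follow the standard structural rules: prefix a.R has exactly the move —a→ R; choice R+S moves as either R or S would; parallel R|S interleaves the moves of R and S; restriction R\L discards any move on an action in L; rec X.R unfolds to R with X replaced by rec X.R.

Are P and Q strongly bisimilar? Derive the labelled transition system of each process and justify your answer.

LTS(P): 3 reachable states
  s0 = b.((0 + 0) | a.0 + 0\{a,b}) → =b=> s1
  s1 = (0 + 0) | a.0 + 0\{a,b} → =a=> s2
  s2 = (0 + 0) | 0 → ∅
LTS(Q): 4 reachable states
  t0 = b.((0 + 0) | a.0 + d.0\{a,b}) → =b=> t1
  t1 = (0 + 0) | a.0 + d.0\{a,b} → =a=> t2, =d=> t3
  t2 = (0 + 0) | 0 → ∅
  t3 = 0\{a,b} → ∅
Bisimilarity quotient blocks:
  B0 = {s0}
  B1 = {s1}
  B2 = {s2, t2, t3}
  B3 = {t0}
  B4 = {t1}
s0 ∈ B0, t0 ∈ B3 → different blocks

P ≁ Q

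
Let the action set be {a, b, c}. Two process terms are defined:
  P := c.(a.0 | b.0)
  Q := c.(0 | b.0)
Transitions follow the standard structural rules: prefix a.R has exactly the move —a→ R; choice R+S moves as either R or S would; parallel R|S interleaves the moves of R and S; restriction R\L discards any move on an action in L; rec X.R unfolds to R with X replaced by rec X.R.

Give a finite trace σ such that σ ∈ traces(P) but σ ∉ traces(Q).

ca

P's transition system — 5 states:
  s0 = c.(a.0 | b.0) | —c→ s1
  s1 = a.0 | b.0 | —a→ s2, —b→ s3
  s2 = 0 | b.0 | —b→ s4
  s3 = a.0 | 0 | —a→ s4
  s4 = 0 | 0 | deadlocked
Q's transition system — 3 states:
  t0 = c.(0 | b.0) | —c→ t1
  t1 = 0 | b.0 | —b→ t2
  t2 = 0 | 0 | deadlocked
Executing ca from P (initial set {s0}):
  step 1 (c): {s1}
  step 2 (a): {s2}
  ✓ P
Executing ca from Q (initial set {t0}):
  step 1 (c): {t1}
  step 2 (a): ∅ (Q stuck)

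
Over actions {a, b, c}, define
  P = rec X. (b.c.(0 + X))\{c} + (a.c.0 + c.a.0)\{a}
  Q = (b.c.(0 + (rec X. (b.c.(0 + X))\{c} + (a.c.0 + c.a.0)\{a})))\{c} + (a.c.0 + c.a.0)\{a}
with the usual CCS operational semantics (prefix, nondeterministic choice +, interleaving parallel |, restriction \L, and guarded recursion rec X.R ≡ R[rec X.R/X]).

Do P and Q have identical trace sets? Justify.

LTS(P): 3 reachable states
  p0 = rec X. (b.c.(0 + X))\{c} + (a.c.0 + c.a.0)\{a} | --b--▸ p1, --c--▸ p2
  p1 = (c.(0 + (rec X. (b.c.(0 + X))\{c} + (a.c.0 + c.a.0)\{a})))\{c} | deadlocked
  p2 = (a.0)\{a} | deadlocked
LTS(Q): 3 reachable states
  q0 = (b.c.(0 + (rec X. (b.c.(0 + X))\{c} + (a.c.0 + c.a.0)\{a})))\{c} + (a.c.0 + c.a.0)\{a} | --b--▸ q1, --c--▸ q2
  q1 = (c.(0 + (rec X. (b.c.(0 + X))\{c} + (a.c.0 + c.a.0)\{a})))\{c} | deadlocked
  q2 = (a.0)\{a} | deadlocked
Bisimilarity quotient blocks:
  B0 = {p0, q0}
  B1 = {p1, p2, q1, q2}
p0 ∈ B0, q0 ∈ B0 → same block
Bisimilar ⇒ trace-equivalent.

trace-equivalent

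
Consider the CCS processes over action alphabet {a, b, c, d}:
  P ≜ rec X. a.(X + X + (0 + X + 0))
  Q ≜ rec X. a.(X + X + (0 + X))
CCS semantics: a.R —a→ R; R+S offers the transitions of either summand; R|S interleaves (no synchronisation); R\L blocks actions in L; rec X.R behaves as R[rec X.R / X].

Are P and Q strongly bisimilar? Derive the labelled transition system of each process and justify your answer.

P ~ Q

P's transition system — 2 states:
  m0 = rec X. a.(X + X + (0 + X + 0)) ⊢ ··a··> m1
  m1 = (rec X. a.(X + X + (0 + X + 0))) + (rec X. a.(X + X + (0 + X + 0))) + (0 + (rec X. a.(X + X + (0 + X + 0))) + 0) ⊢ ··a··> m1
Q's transition system — 2 states:
  n0 = rec X. a.(X + X + (0 + X)) ⊢ ··a··> n1
  n1 = (rec X. a.(X + X + (0 + X))) + (rec X. a.(X + X + (0 + X))) + (0 + (rec X. a.(X + X + (0 + X)))) ⊢ ··a··> n1
Bisimilarity quotient blocks:
  B0 = {m0, m1, n0, n1}
m0 ∈ B0, n0 ∈ B0 → same block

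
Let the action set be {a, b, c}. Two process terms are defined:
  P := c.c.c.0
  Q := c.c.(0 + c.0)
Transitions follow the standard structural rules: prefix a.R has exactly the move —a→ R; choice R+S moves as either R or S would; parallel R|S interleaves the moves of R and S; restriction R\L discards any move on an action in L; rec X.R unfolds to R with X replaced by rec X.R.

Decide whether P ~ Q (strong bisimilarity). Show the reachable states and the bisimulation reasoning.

P ~ Q

Reachable graph of P (4 states):
  u0 = c.c.c.0 ⊢ -c-> u1
  u1 = c.c.0 ⊢ -c-> u2
  u2 = c.0 ⊢ -c-> u3
  u3 = 0 ⊢ ·
Reachable graph of Q (4 states):
  v0 = c.c.(0 + c.0) ⊢ -c-> v1
  v1 = c.(0 + c.0) ⊢ -c-> v2
  v2 = 0 + c.0 ⊢ -c-> v3
  v3 = 0 ⊢ ·
Coarsest stable partition (strong bisimilarity classes):
  B0 = {u0, v0}
  B1 = {u1, v1}
  B2 = {u2, v2}
  B3 = {u3, v3}
u0 ∈ B0, v0 ∈ B0 → same block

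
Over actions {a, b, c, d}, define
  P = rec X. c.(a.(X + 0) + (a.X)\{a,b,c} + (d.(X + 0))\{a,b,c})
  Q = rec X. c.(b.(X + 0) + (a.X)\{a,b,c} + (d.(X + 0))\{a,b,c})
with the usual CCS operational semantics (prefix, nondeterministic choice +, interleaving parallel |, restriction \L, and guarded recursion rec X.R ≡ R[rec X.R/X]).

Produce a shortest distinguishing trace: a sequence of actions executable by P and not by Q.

LTS(P): 4 reachable states
  s0 = rec X. c.(a.(X + 0) + (a.X)\{a,b,c} + (d.(X + 0))\{a,b,c}) ⊢ --c--▸ s1
  s1 = a.((rec X. c.(a.(X + 0) + (a.X)\{a,b,c} + (d.(X + 0))\{a,b,c})) + 0) + (a.(rec X. c.(a.(X + 0) + (a.X)\{a,b,c} + (d.(X + 0))\{a,b,c})))\{a,b,c} + (d.((rec X. c.(a.(X + 0) + (a.X)\{a,b,c} + (d.(X + 0))\{a,b,c})) + 0))\{a,b,c} ⊢ --a--▸ s2, --d--▸ s3
  s2 = (rec X. c.(a.(X + 0) + (a.X)\{a,b,c} + (d.(X + 0))\{a,b,c})) + 0 ⊢ --c--▸ s1
  s3 = ((rec X. c.(a.(X + 0) + (a.X)\{a,b,c} + (d.(X + 0))\{a,b,c})) + 0)\{a,b,c} ⊢ ·
LTS(Q): 4 reachable states
  t0 = rec X. c.(b.(X + 0) + (a.X)\{a,b,c} + (d.(X + 0))\{a,b,c}) ⊢ --c--▸ t1
  t1 = b.((rec X. c.(b.(X + 0) + (a.X)\{a,b,c} + (d.(X + 0))\{a,b,c})) + 0) + (a.(rec X. c.(b.(X + 0) + (a.X)\{a,b,c} + (d.(X + 0))\{a,b,c})))\{a,b,c} + (d.((rec X. c.(b.(X + 0) + (a.X)\{a,b,c} + (d.(X + 0))\{a,b,c})) + 0))\{a,b,c} ⊢ --b--▸ t2, --d--▸ t3
  t2 = (rec X. c.(b.(X + 0) + (a.X)\{a,b,c} + (d.(X + 0))\{a,b,c})) + 0 ⊢ --c--▸ t1
  t3 = ((rec X. c.(b.(X + 0) + (a.X)\{a,b,c} + (d.(X + 0))\{a,b,c})) + 0)\{a,b,c} ⊢ ·
Trace ⟨ca⟩ through P, begin at {s0}:
  step 1 (c): {s1}
  step 2 (a): {s2}
  P completes σ.
Trace ⟨ca⟩ through Q, begin at {t0}:
  step 1 (c): {t1}
  step 2 (a): ∅ (Q stuck)

ca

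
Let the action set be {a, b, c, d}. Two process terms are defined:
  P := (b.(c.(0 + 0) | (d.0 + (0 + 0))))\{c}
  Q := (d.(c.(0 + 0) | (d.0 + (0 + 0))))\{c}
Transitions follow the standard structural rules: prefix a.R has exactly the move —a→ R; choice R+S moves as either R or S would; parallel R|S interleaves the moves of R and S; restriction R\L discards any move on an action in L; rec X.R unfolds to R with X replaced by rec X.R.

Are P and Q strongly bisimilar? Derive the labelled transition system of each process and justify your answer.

P's transition system — 3 states:
  m0 = (b.(c.(0 + 0) | (d.0 + (0 + 0))))\{c} has moves =b=> m1
  m1 = (c.(0 + 0) | (d.0 + (0 + 0)))\{c} has moves =d=> m2
  m2 = (c.(0 + 0) | 0)\{c} has moves stopped
Q's transition system — 3 states:
  n0 = (d.(c.(0 + 0) | (d.0 + (0 + 0))))\{c} has moves =d=> n1
  n1 = (c.(0 + 0) | (d.0 + (0 + 0)))\{c} has moves =d=> n2
  n2 = (c.(0 + 0) | 0)\{c} has moves stopped
Coarsest stable partition (strong bisimilarity classes):
  B0 = {m0}
  B1 = {m1, n1}
  B2 = {m2, n2}
  B3 = {n0}
m0 ∈ B0, n0 ∈ B3 → different blocks

P ≁ Q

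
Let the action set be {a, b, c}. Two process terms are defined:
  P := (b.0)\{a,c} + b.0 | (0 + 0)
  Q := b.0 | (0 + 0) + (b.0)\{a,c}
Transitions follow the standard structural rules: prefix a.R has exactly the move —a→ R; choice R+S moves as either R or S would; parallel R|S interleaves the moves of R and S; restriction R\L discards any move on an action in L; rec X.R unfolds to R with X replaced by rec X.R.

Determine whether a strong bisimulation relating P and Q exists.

bisimilar

Reachable graph of P (3 states):
  p0 = (b.0)\{a,c} + b.0 | (0 + 0) has moves —b→ p1, —b→ p2
  p1 = 0 | (0 + 0) has moves ·
  p2 = 0\{a,c} has moves ·
Reachable graph of Q (3 states):
  q0 = b.0 | (0 + 0) + (b.0)\{a,c} has moves —b→ q1, —b→ q2
  q1 = 0 | (0 + 0) has moves ·
  q2 = 0\{a,c} has moves ·
Partition-refinement fixed point:
  B0 = {p0, q0}
  B1 = {p1, p2, q1, q2}
p0 ∈ B0, q0 ∈ B0 → same block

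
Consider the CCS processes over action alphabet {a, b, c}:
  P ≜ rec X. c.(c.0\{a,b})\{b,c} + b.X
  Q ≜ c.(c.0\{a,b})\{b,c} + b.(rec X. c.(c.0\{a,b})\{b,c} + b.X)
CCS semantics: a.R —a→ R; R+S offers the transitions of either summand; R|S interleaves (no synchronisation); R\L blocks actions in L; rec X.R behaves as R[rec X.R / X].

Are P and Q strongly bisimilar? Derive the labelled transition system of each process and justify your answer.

bisimilar

LTS(P): 2 reachable states
  u0 = rec X. c.(c.0\{a,b})\{b,c} + b.X → =b=> u0, =c=> u1
  u1 = (c.0\{a,b})\{b,c} → deadlocked
LTS(Q): 3 reachable states
  v0 = c.(c.0\{a,b})\{b,c} + b.(rec X. c.(c.0\{a,b})\{b,c} + b.X) → =b=> v1, =c=> v2
  v1 = rec X. c.(c.0\{a,b})\{b,c} + b.X → =b=> v1, =c=> v2
  v2 = (c.0\{a,b})\{b,c} → deadlocked
Bisimilarity quotient blocks:
  B0 = {u0, v0, v1}
  B1 = {u1, v2}
u0 ∈ B0, v0 ∈ B0 → same block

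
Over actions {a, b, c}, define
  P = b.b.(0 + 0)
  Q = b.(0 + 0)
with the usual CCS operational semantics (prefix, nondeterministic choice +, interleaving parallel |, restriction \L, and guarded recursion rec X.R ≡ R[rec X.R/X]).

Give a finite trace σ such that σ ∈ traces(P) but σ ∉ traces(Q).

Reachable graph of P (3 states):
  s0 = b.b.(0 + 0) → --b--▸ s1
  s1 = b.(0 + 0) → --b--▸ s2
  s2 = 0 + 0 → stopped
Reachable graph of Q (2 states):
  t0 = b.(0 + 0) → --b--▸ t1
  t1 = 0 + 0 → stopped
Run σ = ⟨bb⟩ on P: start {s0}
  after b @ step 1: {s1}
  after b @ step 2: {s2}
  — P admits the full trace.
Run σ = ⟨bb⟩ on Q: start {t0}
  after b @ step 1: {t1}
  after b @ step 2: ∅  — Q cannot continue

bb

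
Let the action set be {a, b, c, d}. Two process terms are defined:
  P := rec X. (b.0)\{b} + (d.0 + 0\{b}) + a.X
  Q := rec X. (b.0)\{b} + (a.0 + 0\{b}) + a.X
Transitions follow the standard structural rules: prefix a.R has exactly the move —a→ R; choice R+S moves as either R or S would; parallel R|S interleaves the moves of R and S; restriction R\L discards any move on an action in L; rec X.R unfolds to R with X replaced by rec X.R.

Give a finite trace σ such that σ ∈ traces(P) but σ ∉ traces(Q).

d

Reachable graph of P (2 states):
  p0 = rec X. (b.0)\{b} + (d.0 + 0\{b}) + a.X has moves -a-> p0, -d-> p1
  p1 = 0 has moves ∅
Reachable graph of Q (2 states):
  q0 = rec X. (b.0)\{b} + (a.0 + 0\{b}) + a.X has moves -a-> q0, -a-> q1
  q1 = 0 has moves ∅
Executing d from P (initial set {p0}):
  after d @ step 1: {p1}
  P completes σ.
Executing d from Q (initial set {q0}):
  after d @ step 1: ∅  — Q cannot continue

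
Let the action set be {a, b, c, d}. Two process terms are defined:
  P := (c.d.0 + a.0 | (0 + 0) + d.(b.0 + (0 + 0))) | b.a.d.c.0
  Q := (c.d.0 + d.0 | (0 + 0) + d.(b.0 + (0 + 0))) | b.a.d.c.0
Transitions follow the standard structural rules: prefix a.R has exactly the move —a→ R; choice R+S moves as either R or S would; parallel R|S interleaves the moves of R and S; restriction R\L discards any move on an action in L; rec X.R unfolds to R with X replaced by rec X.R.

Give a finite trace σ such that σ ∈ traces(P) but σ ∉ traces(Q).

Reachable graph of P (25 states):
  u0 = (c.d.0 + a.0 | (0 + 0) + d.(b.0 + (0 + 0))) | b.a.d.c.0 has moves ··a··> u1, ··b··> u2, ··c··> u3, ··d··> u4
  u1 = 0 | (0 + 0) | b.a.d.c.0 has moves ··b··> u5
  u2 = (c.d.0 + a.0 | (0 + 0) + d.(b.0 + (0 + 0))) | a.d.c.0 has moves ··a··> u5, ··a··> u6, ··c··> u7, ··d··> u8
  u3 = d.0 | b.a.d.c.0 has moves ··b··> u7, ··d··> u9
  u4 = (b.0 + (0 + 0)) | b.a.d.c.0 has moves ··b··> u8, ··b··> u9
  u5 = 0 | (0 + 0) | a.d.c.0 has moves ··a··> u10
  u6 = (c.d.0 + a.0 | (0 + 0) + d.(b.0 + (0 + 0))) | d.c.0 has moves ··a··> u10, ··c··> u11, ··d··> u12, ··d··> u13
  u7 = d.0 | a.d.c.0 has moves ··a··> u11, ··d··> u14
  u8 = (b.0 + (0 + 0)) | a.d.c.0 has moves ··a··> u12, ··b··> u14
  u9 = 0 | b.a.d.c.0 has moves ··b··> u14
  u10 = 0 | (0 + 0) | d.c.0 has moves ··d··> u15
  u11 = d.0 | d.c.0 has moves ··d··> u16, ··d··> u17
  u12 = (b.0 + (0 + 0)) | d.c.0 has moves ··b··> u16, ··d··> u18
  u13 = (c.d.0 + a.0 | (0 + 0) + d.(b.0 + (0 + 0))) | c.0 has moves ··a··> u15, ··c··> u17, ··c··> u19, ··d··> u18
  u14 = 0 | a.d.c.0 has moves ··a··> u16
  u15 = 0 | (0 + 0) | c.0 has moves ··c··> u20
  u16 = 0 | d.c.0 has moves ··d··> u21
  u17 = d.0 | c.0 has moves ··c··> u22, ··d··> u21
  u18 = (b.0 + (0 + 0)) | c.0 has moves ··b··> u21, ··c··> u23
  u19 = (c.d.0 + a.0 | (0 + 0) + d.(b.0 + (0 + 0))) | 0 has moves ··a··> u20, ··c··> u22, ··d··> u23
  u20 = 0 | (0 + 0) | 0 has moves ·
  u21 = 0 | c.0 has moves ··c··> u24
  u22 = d.0 | 0 has moves ··d··> u24
  u23 = (b.0 + (0 + 0)) | 0 has moves ··b··> u24
  u24 = 0 | 0 has moves ·
Reachable graph of Q (25 states):
  v0 = (c.d.0 + d.0 | (0 + 0) + d.(b.0 + (0 + 0))) | b.a.d.c.0 has moves ··b··> v1, ··c··> v2, ··d··> v3, ··d··> v4
  v1 = (c.d.0 + d.0 | (0 + 0) + d.(b.0 + (0 + 0))) | a.d.c.0 has moves ··a··> v5, ··c··> v6, ··d··> v7, ··d··> v8
  v2 = d.0 | b.a.d.c.0 has moves ··b··> v6, ··d··> v9
  v3 = (b.0 + (0 + 0)) | b.a.d.c.0 has moves ··b··> v7, ··b··> v9
  v4 = 0 | (0 + 0) | b.a.d.c.0 has moves ··b··> v8
  v5 = (c.d.0 + d.0 | (0 + 0) + d.(b.0 + (0 + 0))) | d.c.0 has moves ··c··> v10, ··d··> v11, ··d··> v12, ··d··> v13
  v6 = d.0 | a.d.c.0 has moves ··a··> v10, ··d··> v14
  v7 = (b.0 + (0 + 0)) | a.d.c.0 has moves ··a··> v11, ··b··> v14
  v8 = 0 | (0 + 0) | a.d.c.0 has moves ··a··> v13
  v9 = 0 | b.a.d.c.0 has moves ··b··> v14
  v10 = d.0 | d.c.0 has moves ··d··> v15, ··d··> v16
  v11 = (b.0 + (0 + 0)) | d.c.0 has moves ··b··> v15, ··d··> v17
  v12 = (c.d.0 + d.0 | (0 + 0) + d.(b.0 + (0 + 0))) | c.0 has moves ··c··> v16, ··c··> v18, ··d··> v17, ··d··> v19
  v13 = 0 | (0 + 0) | d.c.0 has moves ··d··> v19
  v14 = 0 | a.d.c.0 has moves ··a··> v15
  v15 = 0 | d.c.0 has moves ··d··> v20
  v16 = d.0 | c.0 has moves ··c··> v21, ··d··> v20
  v17 = (b.0 + (0 + 0)) | c.0 has moves ··b··> v20, ··c··> v22
  v18 = (c.d.0 + d.0 | (0 + 0) + d.(b.0 + (0 + 0))) | 0 has moves ··c··> v21, ··d··> v22, ··d··> v23
  v19 = 0 | (0 + 0) | c.0 has moves ··c··> v23
  v20 = 0 | c.0 has moves ··c··> v24
  v21 = d.0 | 0 has moves ··d··> v24
  v22 = (b.0 + (0 + 0)) | 0 has moves ··b··> v24
  v23 = 0 | (0 + 0) | 0 has moves ·
  v24 = 0 | 0 has moves ·
Executing a from P (initial set {u0}):
  [1] a ⇒ {u1}
  ✓ P
Executing a from Q (initial set {v0}):
  [1] a ⇒ no successor for Q

a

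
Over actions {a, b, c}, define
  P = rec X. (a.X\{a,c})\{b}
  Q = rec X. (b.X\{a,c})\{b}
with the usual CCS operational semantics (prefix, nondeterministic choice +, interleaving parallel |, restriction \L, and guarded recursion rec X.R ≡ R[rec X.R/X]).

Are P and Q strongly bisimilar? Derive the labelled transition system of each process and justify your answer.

P ≁ Q

Reachable graph of P (2 states):
  m0 = rec X. (a.X\{a,c})\{b} :: -a-> m1
  m1 = (rec X. (a.X\{a,c})\{b})\{a,c}\{b} :: deadlocked
Reachable graph of Q (1 states):
  n0 = rec X. (b.X\{a,c})\{b} :: deadlocked
Coarsest stable partition (strong bisimilarity classes):
  B0 = {m0}
  B1 = {m1, n0}
m0 ∈ B0, n0 ∈ B1 → different blocks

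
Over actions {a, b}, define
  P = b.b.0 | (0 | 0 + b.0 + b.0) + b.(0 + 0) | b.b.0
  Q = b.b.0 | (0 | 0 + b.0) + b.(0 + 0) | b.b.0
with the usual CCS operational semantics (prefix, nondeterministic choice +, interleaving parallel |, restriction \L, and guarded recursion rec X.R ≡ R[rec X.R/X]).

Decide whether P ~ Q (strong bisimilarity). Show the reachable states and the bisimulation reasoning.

P's transition system — 11 states:
  m0 = b.b.0 | (0 | 0 + b.0 + b.0) + b.(0 + 0) | b.b.0 has moves -b-> m1, -b-> m2, -b-> m3, -b-> m4
  m1 = (0 + 0) | b.b.0 has moves -b-> m5
  m2 = b.(0 + 0) | b.0 has moves -b-> m5, -b-> m6
  m3 = b.0 | (0 | 0 + b.0 + b.0) has moves -b-> m7, -b-> m8
  m4 = b.b.0 | 0 has moves -b-> m8
  m5 = (0 + 0) | b.0 has moves -b-> m9
  m6 = b.(0 + 0) | 0 has moves -b-> m9
  m7 = 0 | (0 | 0 + b.0 + b.0) has moves -b-> m10
  m8 = b.0 | 0 has moves -b-> m10
  m9 = (0 + 0) | 0 has moves deadlocked
  m10 = 0 | 0 has moves deadlocked
Q's transition system — 11 states:
  n0 = b.b.0 | (0 | 0 + b.0) + b.(0 + 0) | b.b.0 has moves -b-> n1, -b-> n2, -b-> n3, -b-> n4
  n1 = (0 + 0) | b.b.0 has moves -b-> n5
  n2 = b.(0 + 0) | b.0 has moves -b-> n5, -b-> n6
  n3 = b.0 | (0 | 0 + b.0) has moves -b-> n7, -b-> n8
  n4 = b.b.0 | 0 has moves -b-> n8
  n5 = (0 + 0) | b.0 has moves -b-> n9
  n6 = b.(0 + 0) | 0 has moves -b-> n9
  n7 = 0 | (0 | 0 + b.0) has moves -b-> n10
  n8 = b.0 | 0 has moves -b-> n10
  n9 = (0 + 0) | 0 has moves deadlocked
  n10 = 0 | 0 has moves deadlocked
Partition-refinement fixed point:
  B0 = {m0, n0}
  B1 = {m1, m2, m3, m4, n1, n2, n3, n4}
  B2 = {m5, m6, m7, m8, n5, n6, n7, n8}
  B3 = {m10, m9, n10, n9}
m0 ∈ B0, n0 ∈ B0 → same block

YES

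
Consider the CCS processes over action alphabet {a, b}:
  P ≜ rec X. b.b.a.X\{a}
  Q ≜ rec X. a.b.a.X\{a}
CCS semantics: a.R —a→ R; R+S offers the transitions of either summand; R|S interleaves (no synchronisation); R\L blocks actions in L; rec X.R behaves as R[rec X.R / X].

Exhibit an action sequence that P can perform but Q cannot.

P's transition system — 6 states:
  s0 = rec X. b.b.a.X\{a} :: -b-> s1
  s1 = b.a.(rec X. b.b.a.X\{a})\{a} :: -b-> s2
  s2 = a.(rec X. b.b.a.X\{a})\{a} :: -a-> s3
  s3 = (rec X. b.b.a.X\{a})\{a} :: -b-> s4
  s4 = (b.a.(rec X. b.b.a.X\{a})\{a})\{a} :: -b-> s5
  s5 = (a.(rec X. b.b.a.X\{a})\{a})\{a} :: deadlocked
Q's transition system — 4 states:
  t0 = rec X. a.b.a.X\{a} :: -a-> t1
  t1 = b.a.(rec X. a.b.a.X\{a})\{a} :: -b-> t2
  t2 = a.(rec X. a.b.a.X\{a})\{a} :: -a-> t3
  t3 = (rec X. a.b.a.X\{a})\{a} :: deadlocked
Run σ = ⟨b⟩ on P: start {s0}
  step 1 (b): {s1}
  — P admits the full trace.
Run σ = ⟨b⟩ on Q: start {t0}
  step 1 (b): ∅  — Q cannot continue

b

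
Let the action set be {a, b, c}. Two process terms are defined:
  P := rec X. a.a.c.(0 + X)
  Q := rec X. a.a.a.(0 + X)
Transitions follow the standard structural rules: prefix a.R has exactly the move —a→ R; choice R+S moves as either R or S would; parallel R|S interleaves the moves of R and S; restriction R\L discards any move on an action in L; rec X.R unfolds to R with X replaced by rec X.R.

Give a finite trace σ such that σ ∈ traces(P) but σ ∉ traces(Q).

aac

Reachable graph of P (4 states):
  u0 = rec X. a.a.c.(0 + X) :: —a→ u1
  u1 = a.c.(0 + (rec X. a.a.c.(0 + X))) :: —a→ u2
  u2 = c.(0 + (rec X. a.a.c.(0 + X))) :: —c→ u3
  u3 = 0 + (rec X. a.a.c.(0 + X)) :: —a→ u1
Reachable graph of Q (4 states):
  v0 = rec X. a.a.a.(0 + X) :: —a→ v1
  v1 = a.a.(0 + (rec X. a.a.a.(0 + X))) :: —a→ v2
  v2 = a.(0 + (rec X. a.a.a.(0 + X))) :: —a→ v3
  v3 = 0 + (rec X. a.a.a.(0 + X)) :: —a→ v1
Run σ = ⟨aac⟩ on P: start {u0}
  [1] a ⇒ {u1}
  [2] a ⇒ {u2}
  [3] c ⇒ {u3}
  ✓ P
Run σ = ⟨aac⟩ on Q: start {v0}
  [1] a ⇒ {v1}
  [2] a ⇒ {v2}
  [3] c ⇒ ∅ (Q stuck)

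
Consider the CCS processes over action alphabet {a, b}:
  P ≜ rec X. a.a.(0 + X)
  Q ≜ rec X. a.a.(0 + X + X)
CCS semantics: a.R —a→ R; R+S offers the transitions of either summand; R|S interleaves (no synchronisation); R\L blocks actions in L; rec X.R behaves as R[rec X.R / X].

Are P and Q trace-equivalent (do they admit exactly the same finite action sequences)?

Reachable graph of P (3 states):
  u0 = rec X. a.a.(0 + X) | -a-> u1
  u1 = a.(0 + (rec X. a.a.(0 + X))) | -a-> u2
  u2 = 0 + (rec X. a.a.(0 + X)) | -a-> u1
Reachable graph of Q (3 states):
  v0 = rec X. a.a.(0 + X + X) | -a-> v1
  v1 = a.(0 + (rec X. a.a.(0 + X + X)) + (rec X. a.a.(0 + X + X))) | -a-> v2
  v2 = 0 + (rec X. a.a.(0 + X + X)) + (rec X. a.a.(0 + X + X)) | -a-> v1
Bisimilarity quotient blocks:
  B0 = {u0, u1, u2, v0, v1, v2}
u0 ∈ B0, v0 ∈ B0 → same block
Bisimilar ⇒ trace-equivalent.

YES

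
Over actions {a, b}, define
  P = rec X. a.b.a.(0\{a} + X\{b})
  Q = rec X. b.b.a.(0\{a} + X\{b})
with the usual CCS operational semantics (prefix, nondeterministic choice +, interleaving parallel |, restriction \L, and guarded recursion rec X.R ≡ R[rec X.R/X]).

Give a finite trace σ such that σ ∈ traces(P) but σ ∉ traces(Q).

LTS(P): 5 reachable states
  u0 = rec X. a.b.a.(0\{a} + X\{b}) → --a--▸ u1
  u1 = b.a.(0\{a} + (rec X. a.b.a.(0\{a} + X\{b}))\{b}) → --b--▸ u2
  u2 = a.(0\{a} + (rec X. a.b.a.(0\{a} + X\{b}))\{b}) → --a--▸ u3
  u3 = 0\{a} + (rec X. a.b.a.(0\{a} + X\{b}))\{b} → --a--▸ u4
  u4 = (b.a.(0\{a} + (rec X. a.b.a.(0\{a} + X\{b}))\{b}))\{b} → ∅
LTS(Q): 4 reachable states
  v0 = rec X. b.b.a.(0\{a} + X\{b}) → --b--▸ v1
  v1 = b.a.(0\{a} + (rec X. b.b.a.(0\{a} + X\{b}))\{b}) → --b--▸ v2
  v2 = a.(0\{a} + (rec X. b.b.a.(0\{a} + X\{b}))\{b}) → --a--▸ v3
  v3 = 0\{a} + (rec X. b.b.a.(0\{a} + X\{b}))\{b} → ∅
Executing a from P (initial set {u0}):
  step 1 (a): {u1}
  — P admits the full trace.
Executing a from Q (initial set {v0}):
  step 1 (a): ∅  — Q cannot continue

a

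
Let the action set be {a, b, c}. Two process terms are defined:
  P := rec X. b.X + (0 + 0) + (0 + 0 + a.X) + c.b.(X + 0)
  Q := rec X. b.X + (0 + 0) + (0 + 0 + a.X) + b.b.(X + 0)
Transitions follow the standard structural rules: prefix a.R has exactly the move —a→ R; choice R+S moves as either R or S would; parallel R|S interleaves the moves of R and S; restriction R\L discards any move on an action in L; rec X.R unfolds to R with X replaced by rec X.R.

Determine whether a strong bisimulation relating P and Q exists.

P ≁ Q

P's transition system — 3 states:
  m0 = rec X. b.X + (0 + 0) + (0 + 0 + a.X) + c.b.(X + 0) ⊢ -a-> m0, -b-> m0, -c-> m1
  m1 = b.((rec X. b.X + (0 + 0) + (0 + 0 + a.X) + c.b.(X + 0)) + 0) ⊢ -b-> m2
  m2 = (rec X. b.X + (0 + 0) + (0 + 0 + a.X) + c.b.(X + 0)) + 0 ⊢ -a-> m0, -b-> m0, -c-> m1
Q's transition system — 3 states:
  n0 = rec X. b.X + (0 + 0) + (0 + 0 + a.X) + b.b.(X + 0) ⊢ -a-> n0, -b-> n0, -b-> n1
  n1 = b.((rec X. b.X + (0 + 0) + (0 + 0 + a.X) + b.b.(X + 0)) + 0) ⊢ -b-> n2
  n2 = (rec X. b.X + (0 + 0) + (0 + 0 + a.X) + b.b.(X + 0)) + 0 ⊢ -a-> n0, -b-> n0, -b-> n1
Bisimilarity quotient blocks:
  B0 = {m0, m2}
  B1 = {m1}
  B2 = {n0, n2}
  B3 = {n1}
m0 ∈ B0, n0 ∈ B2 → different blocks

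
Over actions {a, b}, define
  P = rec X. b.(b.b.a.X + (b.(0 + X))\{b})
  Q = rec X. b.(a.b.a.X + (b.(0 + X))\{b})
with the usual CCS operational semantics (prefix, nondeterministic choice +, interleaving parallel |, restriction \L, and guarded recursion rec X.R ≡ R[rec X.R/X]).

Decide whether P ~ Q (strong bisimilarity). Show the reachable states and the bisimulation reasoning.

LTS(P): 4 reachable states
  p0 = rec X. b.(b.b.a.X + (b.(0 + X))\{b}) ⊢ -b-> p1
  p1 = b.b.a.(rec X. b.(b.b.a.X + (b.(0 + X))\{b})) + (b.(0 + (rec X. b.(b.b.a.X + (b.(0 + X))\{b}))))\{b} ⊢ -b-> p2
  p2 = b.a.(rec X. b.(b.b.a.X + (b.(0 + X))\{b})) ⊢ -b-> p3
  p3 = a.(rec X. b.(b.b.a.X + (b.(0 + X))\{b})) ⊢ -a-> p0
LTS(Q): 4 reachable states
  q0 = rec X. b.(a.b.a.X + (b.(0 + X))\{b}) ⊢ -b-> q1
  q1 = a.b.a.(rec X. b.(a.b.a.X + (b.(0 + X))\{b})) + (b.(0 + (rec X. b.(a.b.a.X + (b.(0 + X))\{b}))))\{b} ⊢ -a-> q2
  q2 = b.a.(rec X. b.(a.b.a.X + (b.(0 + X))\{b})) ⊢ -b-> q3
  q3 = a.(rec X. b.(a.b.a.X + (b.(0 + X))\{b})) ⊢ -a-> q0
Partition-refinement fixed point:
  B0 = {p0}
  B1 = {p1}
  B2 = {p2}
  B3 = {p3}
  B4 = {q0, q2}
  B5 = {q1, q3}
p0 ∈ B0, q0 ∈ B4 → different blocks

not bisimilar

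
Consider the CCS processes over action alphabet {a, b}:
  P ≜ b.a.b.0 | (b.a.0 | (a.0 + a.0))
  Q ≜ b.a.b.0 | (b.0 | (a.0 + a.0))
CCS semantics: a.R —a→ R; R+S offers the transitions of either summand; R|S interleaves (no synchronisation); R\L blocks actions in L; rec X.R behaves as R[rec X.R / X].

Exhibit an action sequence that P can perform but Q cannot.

P's transition system — 24 states:
  m0 = b.a.b.0 | (b.a.0 | (a.0 + a.0)) | -a-> m1, -b-> m2, -b-> m3
  m1 = b.a.b.0 | (b.a.0 | 0) | -b-> m4, -b-> m5
  m2 = a.b.0 | (b.a.0 | (a.0 + a.0)) | -a-> m4, -a-> m6, -b-> m7
  m3 = b.a.b.0 | (a.0 | (a.0 + a.0)) | -a-> m5, -a-> m8, -b-> m7
  m4 = a.b.0 | (b.a.0 | 0) | -a-> m9, -b-> m10
  m5 = b.a.b.0 | (a.0 | 0) | -a-> m11, -b-> m10
  m6 = b.0 | (b.a.0 | (a.0 + a.0)) | -a-> m9, -b-> m12, -b-> m13
  m7 = a.b.0 | (a.0 | (a.0 + a.0)) | -a-> m10, -a-> m13, -a-> m14
  m8 = b.a.b.0 | (0 | (a.0 + a.0)) | -a-> m11, -b-> m14
  m9 = b.0 | (b.a.0 | 0) | -b-> m15, -b-> m16
  m10 = a.b.0 | (a.0 | 0) | -a-> m16, -a-> m17
  m11 = b.a.b.0 | (0 | 0) | -b-> m17
  m12 = 0 | (b.a.0 | (a.0 + a.0)) | -a-> m15, -b-> m18
  m13 = b.0 | (a.0 | (a.0 + a.0)) | -a-> m16, -a-> m19, -b-> m18
  m14 = a.b.0 | (0 | (a.0 + a.0)) | -a-> m17, -a-> m19
  m15 = 0 | (b.a.0 | 0) | -b-> m20
  m16 = b.0 | (a.0 | 0) | -a-> m21, -b-> m20
  m17 = a.b.0 | (0 | 0) | -a-> m21
  m18 = 0 | (a.0 | (a.0 + a.0)) | -a-> m20, -a-> m22
  m19 = b.0 | (0 | (a.0 + a.0)) | -a-> m21, -b-> m22
  m20 = 0 | (a.0 | 0) | -a-> m23
  m21 = b.0 | (0 | 0) | -b-> m23
  m22 = 0 | (0 | (a.0 + a.0)) | -a-> m23
  m23 = 0 | (0 | 0) | ∅
Q's transition system — 16 states:
  n0 = b.a.b.0 | (b.0 | (a.0 + a.0)) | -a-> n1, -b-> n2, -b-> n3
  n1 = b.a.b.0 | (b.0 | 0) | -b-> n4, -b-> n5
  n2 = a.b.0 | (b.0 | (a.0 + a.0)) | -a-> n4, -a-> n6, -b-> n7
  n3 = b.a.b.0 | (0 | (a.0 + a.0)) | -a-> n5, -b-> n7
  n4 = a.b.0 | (b.0 | 0) | -a-> n8, -b-> n9
  n5 = b.a.b.0 | (0 | 0) | -b-> n9
  n6 = b.0 | (b.0 | (a.0 + a.0)) | -a-> n8, -b-> n10, -b-> n11
  n7 = a.b.0 | (0 | (a.0 + a.0)) | -a-> n11, -a-> n9
  n8 = b.0 | (b.0 | 0) | -b-> n12, -b-> n13
  n9 = a.b.0 | (0 | 0) | -a-> n13
  n10 = 0 | (b.0 | (a.0 + a.0)) | -a-> n12, -b-> n14
  n11 = b.0 | (0 | (a.0 + a.0)) | -a-> n13, -b-> n14
  n12 = 0 | (b.0 | 0) | -b-> n15
  n13 = b.0 | (0 | 0) | -b-> n15
  n14 = 0 | (0 | (a.0 + a.0)) | -a-> n15
  n15 = 0 | (0 | 0) | ∅
Trace ⟨ababa⟩ through P, begin at {m0}:
  step 1 (a): {m1}
  step 2 (b): {m4, m5}
  step 3 (a): {m11, m9}
  step 4 (b): {m15, m16, m17}
  step 5 (a): {m21}
  P completes σ.
Trace ⟨ababa⟩ through Q, begin at {n0}:
  step 1 (a): {n1}
  step 2 (b): {n4, n5}
  step 3 (a): {n8}
  step 4 (b): {n12, n13}
  step 5 (a): ∅ (Q stuck)

ababa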